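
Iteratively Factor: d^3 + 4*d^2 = (d)*(d^2 + 4*d) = d*(d + 4)*(d)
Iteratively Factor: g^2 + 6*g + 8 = (g + 4)*(g + 2)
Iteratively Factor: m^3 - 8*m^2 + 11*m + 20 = (m - 5)*(m^2 - 3*m - 4) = (m - 5)*(m - 4)*(m + 1)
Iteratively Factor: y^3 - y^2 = (y)*(y^2 - y) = y^2*(y - 1)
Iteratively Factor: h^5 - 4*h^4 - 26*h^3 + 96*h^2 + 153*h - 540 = (h - 3)*(h^4 - h^3 - 29*h^2 + 9*h + 180) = (h - 3)^2*(h^3 + 2*h^2 - 23*h - 60) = (h - 3)^2*(h + 4)*(h^2 - 2*h - 15) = (h - 5)*(h - 3)^2*(h + 4)*(h + 3)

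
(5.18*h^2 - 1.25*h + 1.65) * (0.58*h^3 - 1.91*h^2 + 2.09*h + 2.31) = 3.0044*h^5 - 10.6188*h^4 + 14.1707*h^3 + 6.2018*h^2 + 0.560999999999999*h + 3.8115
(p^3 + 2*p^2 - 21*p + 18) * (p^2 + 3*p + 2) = p^5 + 5*p^4 - 13*p^3 - 41*p^2 + 12*p + 36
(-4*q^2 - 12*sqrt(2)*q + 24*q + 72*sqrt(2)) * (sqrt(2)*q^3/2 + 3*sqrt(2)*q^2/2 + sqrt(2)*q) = -2*sqrt(2)*q^5 - 12*q^4 + 6*sqrt(2)*q^4 + 36*q^3 + 32*sqrt(2)*q^3 + 24*sqrt(2)*q^2 + 192*q^2 + 144*q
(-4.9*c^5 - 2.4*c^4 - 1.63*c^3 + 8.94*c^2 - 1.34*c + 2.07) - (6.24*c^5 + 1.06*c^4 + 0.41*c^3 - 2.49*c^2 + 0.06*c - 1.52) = -11.14*c^5 - 3.46*c^4 - 2.04*c^3 + 11.43*c^2 - 1.4*c + 3.59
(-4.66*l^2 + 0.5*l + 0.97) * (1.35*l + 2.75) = -6.291*l^3 - 12.14*l^2 + 2.6845*l + 2.6675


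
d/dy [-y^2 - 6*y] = -2*y - 6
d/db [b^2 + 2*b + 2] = 2*b + 2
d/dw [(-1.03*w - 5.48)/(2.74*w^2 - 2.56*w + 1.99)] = (2.8222*w^2 + 30.0304*w - 16.0785)/(7.5076*w^4 - 14.0288*w^3 + 17.4588*w^2 - 10.1888*w + 3.9601)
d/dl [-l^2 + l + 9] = 1 - 2*l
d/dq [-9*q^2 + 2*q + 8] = 2 - 18*q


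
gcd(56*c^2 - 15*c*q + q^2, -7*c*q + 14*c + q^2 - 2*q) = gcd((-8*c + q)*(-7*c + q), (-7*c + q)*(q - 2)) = -7*c + q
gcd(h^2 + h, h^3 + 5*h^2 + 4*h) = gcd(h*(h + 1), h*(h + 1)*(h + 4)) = h^2 + h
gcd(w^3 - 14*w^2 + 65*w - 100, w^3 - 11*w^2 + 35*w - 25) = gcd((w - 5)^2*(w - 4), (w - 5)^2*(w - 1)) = w^2 - 10*w + 25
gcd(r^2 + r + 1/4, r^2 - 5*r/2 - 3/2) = r + 1/2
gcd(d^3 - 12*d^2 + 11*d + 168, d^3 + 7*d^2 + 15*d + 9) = d + 3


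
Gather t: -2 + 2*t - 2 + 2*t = 4*t - 4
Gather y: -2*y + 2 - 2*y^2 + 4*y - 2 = -2*y^2 + 2*y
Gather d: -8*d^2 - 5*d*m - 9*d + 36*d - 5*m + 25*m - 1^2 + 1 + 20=-8*d^2 + d*(27 - 5*m) + 20*m + 20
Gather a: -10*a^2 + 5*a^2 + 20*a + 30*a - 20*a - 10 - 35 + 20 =-5*a^2 + 30*a - 25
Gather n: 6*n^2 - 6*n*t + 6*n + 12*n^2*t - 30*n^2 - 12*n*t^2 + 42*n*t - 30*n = n^2*(12*t - 24) + n*(-12*t^2 + 36*t - 24)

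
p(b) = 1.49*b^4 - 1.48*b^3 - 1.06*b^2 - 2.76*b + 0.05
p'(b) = 5.96*b^3 - 4.44*b^2 - 2.12*b - 2.76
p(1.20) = -4.26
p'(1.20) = -1.40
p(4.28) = 352.77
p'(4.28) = 374.11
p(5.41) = 996.12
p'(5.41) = 799.53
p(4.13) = 299.81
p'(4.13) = 332.60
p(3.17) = 83.96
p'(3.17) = 135.76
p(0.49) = -1.65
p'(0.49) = -4.16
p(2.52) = 22.77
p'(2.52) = 59.08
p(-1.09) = 5.82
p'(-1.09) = -13.44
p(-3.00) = 159.44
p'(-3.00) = -197.28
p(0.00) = 0.05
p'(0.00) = -2.76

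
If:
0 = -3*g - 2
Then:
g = -2/3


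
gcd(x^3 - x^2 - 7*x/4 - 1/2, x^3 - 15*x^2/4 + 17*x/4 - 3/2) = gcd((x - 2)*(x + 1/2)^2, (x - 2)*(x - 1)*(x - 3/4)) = x - 2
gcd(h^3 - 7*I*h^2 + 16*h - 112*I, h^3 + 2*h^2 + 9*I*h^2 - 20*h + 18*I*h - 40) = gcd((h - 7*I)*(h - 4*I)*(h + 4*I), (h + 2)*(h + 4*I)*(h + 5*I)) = h + 4*I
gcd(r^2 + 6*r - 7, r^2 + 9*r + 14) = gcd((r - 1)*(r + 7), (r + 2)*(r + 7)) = r + 7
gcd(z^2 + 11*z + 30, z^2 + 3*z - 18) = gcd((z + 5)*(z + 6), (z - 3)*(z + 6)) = z + 6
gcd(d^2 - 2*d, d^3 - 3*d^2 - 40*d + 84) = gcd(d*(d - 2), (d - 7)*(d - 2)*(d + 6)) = d - 2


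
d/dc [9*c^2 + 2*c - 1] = 18*c + 2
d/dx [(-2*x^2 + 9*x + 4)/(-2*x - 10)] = (x^2 + 10*x - 41/2)/(x^2 + 10*x + 25)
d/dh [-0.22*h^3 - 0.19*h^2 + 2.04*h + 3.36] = -0.66*h^2 - 0.38*h + 2.04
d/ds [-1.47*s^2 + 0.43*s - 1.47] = 0.43 - 2.94*s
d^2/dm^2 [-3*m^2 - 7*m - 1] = -6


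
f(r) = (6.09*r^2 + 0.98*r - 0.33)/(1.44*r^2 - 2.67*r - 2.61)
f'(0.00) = -0.50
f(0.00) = 0.13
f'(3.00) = -46.57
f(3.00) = 24.54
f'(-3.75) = -0.18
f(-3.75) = 2.95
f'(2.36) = -220.00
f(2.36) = -40.29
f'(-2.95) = -0.21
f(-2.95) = 2.80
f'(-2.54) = -0.22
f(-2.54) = 2.71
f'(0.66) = -2.25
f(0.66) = -0.79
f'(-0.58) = 25.54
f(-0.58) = -1.99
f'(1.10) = -4.06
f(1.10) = -2.13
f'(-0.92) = 8.79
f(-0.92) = 3.68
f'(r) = (2.67 - 2.88*r)*(6.09*r^2 + 0.98*r - 0.33)/(1.44*r^2 - 2.67*r - 2.61)^2 + (12.18*r + 0.98)/(1.44*r^2 - 2.67*r - 2.61)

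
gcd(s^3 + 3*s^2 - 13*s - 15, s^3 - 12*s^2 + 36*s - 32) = 1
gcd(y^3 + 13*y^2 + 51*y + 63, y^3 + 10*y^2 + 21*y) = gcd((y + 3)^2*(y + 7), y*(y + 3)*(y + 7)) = y^2 + 10*y + 21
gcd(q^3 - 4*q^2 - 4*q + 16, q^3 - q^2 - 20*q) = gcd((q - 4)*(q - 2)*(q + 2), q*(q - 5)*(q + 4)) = 1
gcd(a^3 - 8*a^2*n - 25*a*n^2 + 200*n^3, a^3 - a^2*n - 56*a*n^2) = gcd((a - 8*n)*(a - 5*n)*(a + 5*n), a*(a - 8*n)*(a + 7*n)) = a - 8*n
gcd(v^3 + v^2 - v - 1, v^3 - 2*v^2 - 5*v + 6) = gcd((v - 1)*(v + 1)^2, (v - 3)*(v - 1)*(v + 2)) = v - 1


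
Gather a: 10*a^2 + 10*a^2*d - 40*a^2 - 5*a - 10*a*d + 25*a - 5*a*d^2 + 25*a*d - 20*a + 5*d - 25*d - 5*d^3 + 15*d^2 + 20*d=a^2*(10*d - 30) + a*(-5*d^2 + 15*d) - 5*d^3 + 15*d^2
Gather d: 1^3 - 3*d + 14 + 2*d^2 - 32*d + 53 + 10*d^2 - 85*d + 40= 12*d^2 - 120*d + 108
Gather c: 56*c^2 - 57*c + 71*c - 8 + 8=56*c^2 + 14*c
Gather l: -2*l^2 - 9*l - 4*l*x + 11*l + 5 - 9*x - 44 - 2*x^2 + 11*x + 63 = -2*l^2 + l*(2 - 4*x) - 2*x^2 + 2*x + 24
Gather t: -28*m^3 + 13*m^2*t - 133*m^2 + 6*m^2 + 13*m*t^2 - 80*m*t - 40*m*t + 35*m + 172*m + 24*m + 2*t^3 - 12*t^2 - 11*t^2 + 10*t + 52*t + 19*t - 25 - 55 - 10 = -28*m^3 - 127*m^2 + 231*m + 2*t^3 + t^2*(13*m - 23) + t*(13*m^2 - 120*m + 81) - 90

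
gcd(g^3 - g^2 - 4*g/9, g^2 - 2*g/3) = g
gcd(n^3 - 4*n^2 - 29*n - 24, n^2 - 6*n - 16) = n - 8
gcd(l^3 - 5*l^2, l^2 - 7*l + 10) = l - 5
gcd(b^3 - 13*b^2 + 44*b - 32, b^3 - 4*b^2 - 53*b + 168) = b - 8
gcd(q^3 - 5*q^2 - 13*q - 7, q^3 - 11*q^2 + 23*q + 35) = q^2 - 6*q - 7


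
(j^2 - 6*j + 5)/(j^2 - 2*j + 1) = (j - 5)/(j - 1)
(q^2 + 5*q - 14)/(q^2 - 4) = (q + 7)/(q + 2)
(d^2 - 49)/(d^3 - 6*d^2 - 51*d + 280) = (d - 7)/(d^2 - 13*d + 40)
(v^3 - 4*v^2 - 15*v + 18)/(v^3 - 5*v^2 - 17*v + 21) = (v - 6)/(v - 7)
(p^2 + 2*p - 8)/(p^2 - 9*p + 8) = (p^2 + 2*p - 8)/(p^2 - 9*p + 8)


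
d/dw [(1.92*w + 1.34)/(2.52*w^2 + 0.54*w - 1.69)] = (4.8384*w^2 + 1.0368*w - (1.92*w + 1.34)*(5.04*w + 0.54) - 3.2448)/(2.52*w^2 + 0.54*w - 1.69)^2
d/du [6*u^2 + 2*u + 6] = 12*u + 2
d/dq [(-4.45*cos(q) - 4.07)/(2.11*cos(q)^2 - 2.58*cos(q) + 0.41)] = (-9.3895*cos(q)^2 - 17.1754*cos(q) + 12.3251)*sin(q)/(4.4521*cos(q)^4 - 10.8876*cos(q)^3 + 8.3866*cos(q)^2 - 2.1156*cos(q) + 0.1681)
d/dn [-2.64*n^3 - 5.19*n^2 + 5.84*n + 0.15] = -7.92*n^2 - 10.38*n + 5.84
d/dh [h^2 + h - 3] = 2*h + 1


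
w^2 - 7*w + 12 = (w - 4)*(w - 3)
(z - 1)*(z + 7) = z^2 + 6*z - 7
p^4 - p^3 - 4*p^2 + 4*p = p*(p - 2)*(p - 1)*(p + 2)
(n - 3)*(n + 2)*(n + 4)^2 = n^4 + 7*n^3 + 2*n^2 - 64*n - 96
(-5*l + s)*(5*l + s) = -25*l^2 + s^2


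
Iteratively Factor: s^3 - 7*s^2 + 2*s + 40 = (s + 2)*(s^2 - 9*s + 20) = (s - 4)*(s + 2)*(s - 5)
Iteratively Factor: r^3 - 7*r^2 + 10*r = (r - 2)*(r^2 - 5*r) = (r - 5)*(r - 2)*(r)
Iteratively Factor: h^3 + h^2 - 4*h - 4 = (h - 2)*(h^2 + 3*h + 2) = (h - 2)*(h + 2)*(h + 1)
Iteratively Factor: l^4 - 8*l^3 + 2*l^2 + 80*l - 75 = (l - 1)*(l^3 - 7*l^2 - 5*l + 75) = (l - 1)*(l + 3)*(l^2 - 10*l + 25) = (l - 5)*(l - 1)*(l + 3)*(l - 5)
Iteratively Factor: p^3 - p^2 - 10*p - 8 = (p + 1)*(p^2 - 2*p - 8) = (p - 4)*(p + 1)*(p + 2)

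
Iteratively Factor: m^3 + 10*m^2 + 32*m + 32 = (m + 4)*(m^2 + 6*m + 8) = (m + 2)*(m + 4)*(m + 4)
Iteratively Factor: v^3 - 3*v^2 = (v - 3)*(v^2) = v*(v - 3)*(v)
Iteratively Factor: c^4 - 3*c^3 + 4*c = (c - 2)*(c^3 - c^2 - 2*c) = (c - 2)*(c + 1)*(c^2 - 2*c) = (c - 2)^2*(c + 1)*(c)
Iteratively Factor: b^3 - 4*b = (b + 2)*(b^2 - 2*b) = b*(b + 2)*(b - 2)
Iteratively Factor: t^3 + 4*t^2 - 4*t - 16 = (t + 2)*(t^2 + 2*t - 8) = (t - 2)*(t + 2)*(t + 4)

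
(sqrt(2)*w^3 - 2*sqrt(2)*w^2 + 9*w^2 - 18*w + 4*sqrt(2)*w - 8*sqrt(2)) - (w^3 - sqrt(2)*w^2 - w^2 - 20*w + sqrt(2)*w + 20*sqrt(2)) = -w^3 + sqrt(2)*w^3 - sqrt(2)*w^2 + 10*w^2 + 2*w + 3*sqrt(2)*w - 28*sqrt(2)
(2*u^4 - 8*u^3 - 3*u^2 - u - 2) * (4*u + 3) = 8*u^5 - 26*u^4 - 36*u^3 - 13*u^2 - 11*u - 6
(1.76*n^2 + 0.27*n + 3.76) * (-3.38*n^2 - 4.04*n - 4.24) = -5.9488*n^4 - 8.023*n^3 - 21.262*n^2 - 16.3352*n - 15.9424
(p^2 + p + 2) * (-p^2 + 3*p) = -p^4 + 2*p^3 + p^2 + 6*p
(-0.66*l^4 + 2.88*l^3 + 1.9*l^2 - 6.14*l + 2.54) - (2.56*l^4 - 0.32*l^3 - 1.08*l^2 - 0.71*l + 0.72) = -3.22*l^4 + 3.2*l^3 + 2.98*l^2 - 5.43*l + 1.82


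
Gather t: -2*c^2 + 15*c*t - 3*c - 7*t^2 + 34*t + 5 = -2*c^2 - 3*c - 7*t^2 + t*(15*c + 34) + 5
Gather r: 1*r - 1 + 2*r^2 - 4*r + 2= 2*r^2 - 3*r + 1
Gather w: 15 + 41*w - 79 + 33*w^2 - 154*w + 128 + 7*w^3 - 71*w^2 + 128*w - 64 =7*w^3 - 38*w^2 + 15*w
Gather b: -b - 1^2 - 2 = -b - 3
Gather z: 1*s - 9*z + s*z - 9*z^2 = s - 9*z^2 + z*(s - 9)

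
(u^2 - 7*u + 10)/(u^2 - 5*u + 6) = (u - 5)/(u - 3)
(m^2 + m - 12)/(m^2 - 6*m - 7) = (-m^2 - m + 12)/(-m^2 + 6*m + 7)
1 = 1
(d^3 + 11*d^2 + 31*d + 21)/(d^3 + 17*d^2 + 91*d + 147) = (d + 1)/(d + 7)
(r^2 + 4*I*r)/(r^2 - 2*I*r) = (r + 4*I)/(r - 2*I)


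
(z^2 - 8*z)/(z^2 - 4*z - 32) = z/(z + 4)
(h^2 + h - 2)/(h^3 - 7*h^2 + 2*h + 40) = (h - 1)/(h^2 - 9*h + 20)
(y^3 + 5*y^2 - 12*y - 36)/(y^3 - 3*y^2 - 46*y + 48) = (y^2 - y - 6)/(y^2 - 9*y + 8)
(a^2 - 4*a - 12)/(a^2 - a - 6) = (a - 6)/(a - 3)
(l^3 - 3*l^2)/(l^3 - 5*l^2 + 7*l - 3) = l^2/(l^2 - 2*l + 1)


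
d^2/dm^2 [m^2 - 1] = 2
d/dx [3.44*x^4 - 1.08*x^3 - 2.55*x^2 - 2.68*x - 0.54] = 13.76*x^3 - 3.24*x^2 - 5.1*x - 2.68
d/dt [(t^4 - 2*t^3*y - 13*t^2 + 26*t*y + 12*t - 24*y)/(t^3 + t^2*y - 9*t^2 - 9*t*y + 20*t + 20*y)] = (-(3*t^2 + 2*t*y - 18*t - 9*y + 20)*(t^4 - 2*t^3*y - 13*t^2 + 26*t*y + 12*t - 24*y) + 2*(2*t^3 - 3*t^2*y - 13*t + 13*y + 6)*(t^3 + t^2*y - 9*t^2 - 9*t*y + 20*t + 20*y))/(t^3 + t^2*y - 9*t^2 - 9*t*y + 20*t + 20*y)^2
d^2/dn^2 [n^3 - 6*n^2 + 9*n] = 6*n - 12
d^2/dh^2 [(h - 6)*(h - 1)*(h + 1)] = 6*h - 12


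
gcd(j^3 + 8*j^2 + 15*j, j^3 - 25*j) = j^2 + 5*j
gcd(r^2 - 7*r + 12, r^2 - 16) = r - 4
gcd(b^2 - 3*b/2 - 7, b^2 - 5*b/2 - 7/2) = b - 7/2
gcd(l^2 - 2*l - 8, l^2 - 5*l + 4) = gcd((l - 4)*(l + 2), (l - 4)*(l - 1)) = l - 4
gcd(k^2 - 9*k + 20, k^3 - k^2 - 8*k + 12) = 1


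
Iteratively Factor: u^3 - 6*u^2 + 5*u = (u - 5)*(u^2 - u) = (u - 5)*(u - 1)*(u)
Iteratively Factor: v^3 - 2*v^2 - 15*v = (v + 3)*(v^2 - 5*v) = (v - 5)*(v + 3)*(v)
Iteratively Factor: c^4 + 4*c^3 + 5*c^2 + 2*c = (c + 1)*(c^3 + 3*c^2 + 2*c) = (c + 1)*(c + 2)*(c^2 + c) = c*(c + 1)*(c + 2)*(c + 1)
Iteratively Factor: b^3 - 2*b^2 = (b)*(b^2 - 2*b) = b^2*(b - 2)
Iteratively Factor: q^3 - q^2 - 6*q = (q - 3)*(q^2 + 2*q) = (q - 3)*(q + 2)*(q)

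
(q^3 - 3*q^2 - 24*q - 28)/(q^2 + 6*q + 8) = (q^2 - 5*q - 14)/(q + 4)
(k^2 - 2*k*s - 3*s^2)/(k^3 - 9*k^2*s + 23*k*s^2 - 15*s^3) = (k + s)/(k^2 - 6*k*s + 5*s^2)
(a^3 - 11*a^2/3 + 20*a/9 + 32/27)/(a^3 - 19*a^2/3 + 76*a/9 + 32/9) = (a - 4/3)/(a - 4)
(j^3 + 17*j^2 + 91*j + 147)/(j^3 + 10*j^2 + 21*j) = (j + 7)/j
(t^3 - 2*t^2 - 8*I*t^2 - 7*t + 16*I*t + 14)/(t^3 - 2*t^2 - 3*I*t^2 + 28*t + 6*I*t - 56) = (t - I)/(t + 4*I)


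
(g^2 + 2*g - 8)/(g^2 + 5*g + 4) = (g - 2)/(g + 1)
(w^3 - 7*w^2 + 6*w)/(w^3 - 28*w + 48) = w*(w^2 - 7*w + 6)/(w^3 - 28*w + 48)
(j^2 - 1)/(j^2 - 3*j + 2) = (j + 1)/(j - 2)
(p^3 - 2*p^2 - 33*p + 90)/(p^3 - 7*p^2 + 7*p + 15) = (p + 6)/(p + 1)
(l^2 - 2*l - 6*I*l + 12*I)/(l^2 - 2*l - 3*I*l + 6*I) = (l - 6*I)/(l - 3*I)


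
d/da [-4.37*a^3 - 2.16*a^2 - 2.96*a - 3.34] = -13.11*a^2 - 4.32*a - 2.96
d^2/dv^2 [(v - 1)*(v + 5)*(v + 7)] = 6*v + 22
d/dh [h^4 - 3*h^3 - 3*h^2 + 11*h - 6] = 4*h^3 - 9*h^2 - 6*h + 11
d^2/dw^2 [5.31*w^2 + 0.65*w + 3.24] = 10.6200000000000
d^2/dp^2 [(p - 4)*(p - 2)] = 2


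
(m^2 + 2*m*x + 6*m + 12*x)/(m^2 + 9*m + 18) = (m + 2*x)/(m + 3)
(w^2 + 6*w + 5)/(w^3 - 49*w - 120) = (w + 1)/(w^2 - 5*w - 24)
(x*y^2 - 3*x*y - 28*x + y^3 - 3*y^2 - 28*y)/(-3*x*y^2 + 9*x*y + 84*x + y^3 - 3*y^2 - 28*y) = (-x - y)/(3*x - y)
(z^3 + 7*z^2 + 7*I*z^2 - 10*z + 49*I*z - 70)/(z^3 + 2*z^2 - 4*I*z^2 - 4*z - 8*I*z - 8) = (z^3 + z^2*(7 + 7*I) + z*(-10 + 49*I) - 70)/(z^3 + z^2*(2 - 4*I) + z*(-4 - 8*I) - 8)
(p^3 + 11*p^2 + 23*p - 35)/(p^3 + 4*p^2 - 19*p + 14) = (p + 5)/(p - 2)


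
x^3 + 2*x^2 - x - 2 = (x - 1)*(x + 1)*(x + 2)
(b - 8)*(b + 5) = b^2 - 3*b - 40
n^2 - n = n*(n - 1)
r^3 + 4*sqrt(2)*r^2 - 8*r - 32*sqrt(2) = (r - 2*sqrt(2))*(r + 2*sqrt(2))*(r + 4*sqrt(2))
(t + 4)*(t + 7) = t^2 + 11*t + 28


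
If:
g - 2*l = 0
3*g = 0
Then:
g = 0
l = 0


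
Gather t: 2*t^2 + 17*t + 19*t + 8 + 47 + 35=2*t^2 + 36*t + 90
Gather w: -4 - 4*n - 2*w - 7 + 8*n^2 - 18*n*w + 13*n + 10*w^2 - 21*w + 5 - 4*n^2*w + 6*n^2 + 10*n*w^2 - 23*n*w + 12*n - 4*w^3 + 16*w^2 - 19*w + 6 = 14*n^2 + 21*n - 4*w^3 + w^2*(10*n + 26) + w*(-4*n^2 - 41*n - 42)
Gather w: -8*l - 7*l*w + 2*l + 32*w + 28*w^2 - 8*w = -6*l + 28*w^2 + w*(24 - 7*l)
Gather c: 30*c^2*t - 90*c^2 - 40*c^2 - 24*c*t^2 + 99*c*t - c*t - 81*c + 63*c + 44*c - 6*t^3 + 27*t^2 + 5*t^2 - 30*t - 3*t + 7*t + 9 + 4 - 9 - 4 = c^2*(30*t - 130) + c*(-24*t^2 + 98*t + 26) - 6*t^3 + 32*t^2 - 26*t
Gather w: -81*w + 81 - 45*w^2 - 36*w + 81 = -45*w^2 - 117*w + 162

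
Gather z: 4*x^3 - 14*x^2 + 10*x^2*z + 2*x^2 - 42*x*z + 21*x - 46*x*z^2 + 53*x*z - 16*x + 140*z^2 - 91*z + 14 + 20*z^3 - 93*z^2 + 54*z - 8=4*x^3 - 12*x^2 + 5*x + 20*z^3 + z^2*(47 - 46*x) + z*(10*x^2 + 11*x - 37) + 6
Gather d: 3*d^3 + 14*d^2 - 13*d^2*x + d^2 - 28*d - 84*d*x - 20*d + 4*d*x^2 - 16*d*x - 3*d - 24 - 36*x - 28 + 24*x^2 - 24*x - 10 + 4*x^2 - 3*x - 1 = 3*d^3 + d^2*(15 - 13*x) + d*(4*x^2 - 100*x - 51) + 28*x^2 - 63*x - 63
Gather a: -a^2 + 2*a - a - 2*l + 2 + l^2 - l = -a^2 + a + l^2 - 3*l + 2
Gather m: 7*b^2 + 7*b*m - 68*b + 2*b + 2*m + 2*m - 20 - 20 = 7*b^2 - 66*b + m*(7*b + 4) - 40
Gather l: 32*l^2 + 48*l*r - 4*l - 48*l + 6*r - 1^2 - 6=32*l^2 + l*(48*r - 52) + 6*r - 7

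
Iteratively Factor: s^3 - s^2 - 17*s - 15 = (s + 1)*(s^2 - 2*s - 15) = (s + 1)*(s + 3)*(s - 5)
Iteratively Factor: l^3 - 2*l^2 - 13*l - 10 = (l + 1)*(l^2 - 3*l - 10) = (l + 1)*(l + 2)*(l - 5)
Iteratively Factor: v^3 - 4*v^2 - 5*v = (v)*(v^2 - 4*v - 5) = v*(v + 1)*(v - 5)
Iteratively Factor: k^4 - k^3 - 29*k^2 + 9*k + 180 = (k + 4)*(k^3 - 5*k^2 - 9*k + 45) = (k - 5)*(k + 4)*(k^2 - 9) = (k - 5)*(k - 3)*(k + 4)*(k + 3)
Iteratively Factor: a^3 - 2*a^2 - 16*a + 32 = (a - 2)*(a^2 - 16) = (a - 2)*(a + 4)*(a - 4)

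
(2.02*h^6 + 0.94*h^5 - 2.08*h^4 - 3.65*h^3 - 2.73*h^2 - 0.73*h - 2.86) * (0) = 0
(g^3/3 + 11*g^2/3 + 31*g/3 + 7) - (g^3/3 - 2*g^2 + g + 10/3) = 17*g^2/3 + 28*g/3 + 11/3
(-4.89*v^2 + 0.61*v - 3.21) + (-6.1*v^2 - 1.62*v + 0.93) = -10.99*v^2 - 1.01*v - 2.28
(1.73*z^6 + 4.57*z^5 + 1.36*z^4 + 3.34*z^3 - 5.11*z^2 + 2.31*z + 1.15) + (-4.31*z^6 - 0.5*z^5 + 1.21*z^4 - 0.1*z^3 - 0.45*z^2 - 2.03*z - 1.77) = -2.58*z^6 + 4.07*z^5 + 2.57*z^4 + 3.24*z^3 - 5.56*z^2 + 0.28*z - 0.62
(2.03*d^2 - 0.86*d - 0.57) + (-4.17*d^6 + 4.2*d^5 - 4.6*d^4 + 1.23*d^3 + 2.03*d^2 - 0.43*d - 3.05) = -4.17*d^6 + 4.2*d^5 - 4.6*d^4 + 1.23*d^3 + 4.06*d^2 - 1.29*d - 3.62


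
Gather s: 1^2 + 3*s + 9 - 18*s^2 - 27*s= -18*s^2 - 24*s + 10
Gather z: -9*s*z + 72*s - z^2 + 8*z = 72*s - z^2 + z*(8 - 9*s)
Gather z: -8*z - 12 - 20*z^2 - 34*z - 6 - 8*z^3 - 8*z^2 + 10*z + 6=-8*z^3 - 28*z^2 - 32*z - 12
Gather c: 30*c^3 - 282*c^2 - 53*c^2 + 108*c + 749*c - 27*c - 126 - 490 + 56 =30*c^3 - 335*c^2 + 830*c - 560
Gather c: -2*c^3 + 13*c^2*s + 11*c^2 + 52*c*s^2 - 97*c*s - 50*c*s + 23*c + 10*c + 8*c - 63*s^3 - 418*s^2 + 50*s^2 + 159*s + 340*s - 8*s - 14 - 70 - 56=-2*c^3 + c^2*(13*s + 11) + c*(52*s^2 - 147*s + 41) - 63*s^3 - 368*s^2 + 491*s - 140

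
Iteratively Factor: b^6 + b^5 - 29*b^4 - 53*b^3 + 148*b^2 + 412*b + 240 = (b + 2)*(b^5 - b^4 - 27*b^3 + b^2 + 146*b + 120) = (b - 5)*(b + 2)*(b^4 + 4*b^3 - 7*b^2 - 34*b - 24) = (b - 5)*(b - 3)*(b + 2)*(b^3 + 7*b^2 + 14*b + 8) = (b - 5)*(b - 3)*(b + 2)*(b + 4)*(b^2 + 3*b + 2) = (b - 5)*(b - 3)*(b + 1)*(b + 2)*(b + 4)*(b + 2)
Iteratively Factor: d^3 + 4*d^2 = (d)*(d^2 + 4*d) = d^2*(d + 4)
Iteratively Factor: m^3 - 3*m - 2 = (m + 1)*(m^2 - m - 2) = (m - 2)*(m + 1)*(m + 1)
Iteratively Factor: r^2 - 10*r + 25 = (r - 5)*(r - 5)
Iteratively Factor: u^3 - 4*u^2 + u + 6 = (u - 3)*(u^2 - u - 2) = (u - 3)*(u + 1)*(u - 2)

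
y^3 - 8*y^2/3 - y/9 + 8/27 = (y - 8/3)*(y - 1/3)*(y + 1/3)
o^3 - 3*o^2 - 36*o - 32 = (o - 8)*(o + 1)*(o + 4)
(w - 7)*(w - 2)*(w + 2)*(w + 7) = w^4 - 53*w^2 + 196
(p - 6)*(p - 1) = p^2 - 7*p + 6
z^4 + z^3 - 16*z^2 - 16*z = z*(z - 4)*(z + 1)*(z + 4)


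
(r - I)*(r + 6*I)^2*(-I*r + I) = -I*r^4 + 11*r^3 + I*r^3 - 11*r^2 + 24*I*r^2 + 36*r - 24*I*r - 36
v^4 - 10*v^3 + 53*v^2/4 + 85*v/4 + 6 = (v - 8)*(v - 3)*(v + 1/2)^2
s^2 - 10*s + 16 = (s - 8)*(s - 2)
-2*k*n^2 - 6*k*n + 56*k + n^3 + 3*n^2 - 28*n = (-2*k + n)*(n - 4)*(n + 7)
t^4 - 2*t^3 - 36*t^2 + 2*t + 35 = (t - 7)*(t - 1)*(t + 1)*(t + 5)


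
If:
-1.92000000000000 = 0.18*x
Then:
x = -10.67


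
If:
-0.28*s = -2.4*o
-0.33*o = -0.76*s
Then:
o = 0.00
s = 0.00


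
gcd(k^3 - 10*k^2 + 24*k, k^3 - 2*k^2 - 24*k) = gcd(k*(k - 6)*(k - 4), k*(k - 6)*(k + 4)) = k^2 - 6*k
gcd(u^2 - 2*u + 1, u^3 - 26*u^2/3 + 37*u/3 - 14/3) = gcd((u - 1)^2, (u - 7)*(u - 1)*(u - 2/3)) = u - 1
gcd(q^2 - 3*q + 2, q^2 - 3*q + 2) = q^2 - 3*q + 2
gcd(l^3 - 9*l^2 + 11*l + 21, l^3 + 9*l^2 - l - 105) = l - 3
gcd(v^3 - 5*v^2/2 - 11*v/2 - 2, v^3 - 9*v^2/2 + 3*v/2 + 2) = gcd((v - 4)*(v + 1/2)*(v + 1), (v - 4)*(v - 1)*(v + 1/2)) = v^2 - 7*v/2 - 2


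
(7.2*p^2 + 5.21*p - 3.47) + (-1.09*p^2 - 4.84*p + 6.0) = 6.11*p^2 + 0.37*p + 2.53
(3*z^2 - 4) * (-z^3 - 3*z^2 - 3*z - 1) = -3*z^5 - 9*z^4 - 5*z^3 + 9*z^2 + 12*z + 4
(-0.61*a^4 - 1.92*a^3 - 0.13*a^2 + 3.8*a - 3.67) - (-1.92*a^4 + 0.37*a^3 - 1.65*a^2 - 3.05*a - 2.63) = 1.31*a^4 - 2.29*a^3 + 1.52*a^2 + 6.85*a - 1.04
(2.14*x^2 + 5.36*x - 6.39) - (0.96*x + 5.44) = 2.14*x^2 + 4.4*x - 11.83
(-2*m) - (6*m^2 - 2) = -6*m^2 - 2*m + 2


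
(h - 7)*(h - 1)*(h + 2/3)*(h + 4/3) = h^4 - 6*h^3 - 73*h^2/9 + 62*h/9 + 56/9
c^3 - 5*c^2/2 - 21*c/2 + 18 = (c - 4)*(c - 3/2)*(c + 3)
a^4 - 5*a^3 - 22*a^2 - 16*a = a*(a - 8)*(a + 1)*(a + 2)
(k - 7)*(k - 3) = k^2 - 10*k + 21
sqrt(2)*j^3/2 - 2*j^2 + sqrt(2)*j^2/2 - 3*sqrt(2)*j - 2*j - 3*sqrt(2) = (j + 1)*(j - 3*sqrt(2))*(sqrt(2)*j/2 + 1)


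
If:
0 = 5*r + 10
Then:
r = -2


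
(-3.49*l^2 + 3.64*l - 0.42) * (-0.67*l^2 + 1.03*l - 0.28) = 2.3383*l^4 - 6.0335*l^3 + 5.0078*l^2 - 1.4518*l + 0.1176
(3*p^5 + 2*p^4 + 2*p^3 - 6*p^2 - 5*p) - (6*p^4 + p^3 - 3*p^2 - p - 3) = 3*p^5 - 4*p^4 + p^3 - 3*p^2 - 4*p + 3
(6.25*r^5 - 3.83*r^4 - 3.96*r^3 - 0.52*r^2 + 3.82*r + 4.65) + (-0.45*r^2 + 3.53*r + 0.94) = 6.25*r^5 - 3.83*r^4 - 3.96*r^3 - 0.97*r^2 + 7.35*r + 5.59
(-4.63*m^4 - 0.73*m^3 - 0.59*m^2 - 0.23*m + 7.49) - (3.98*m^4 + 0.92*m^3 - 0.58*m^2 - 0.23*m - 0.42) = -8.61*m^4 - 1.65*m^3 - 0.01*m^2 + 7.91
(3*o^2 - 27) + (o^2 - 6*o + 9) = 4*o^2 - 6*o - 18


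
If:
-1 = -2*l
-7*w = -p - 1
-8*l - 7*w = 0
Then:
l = 1/2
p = -5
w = -4/7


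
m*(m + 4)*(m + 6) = m^3 + 10*m^2 + 24*m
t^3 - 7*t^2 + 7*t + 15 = (t - 5)*(t - 3)*(t + 1)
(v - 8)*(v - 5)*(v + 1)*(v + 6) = v^4 - 6*v^3 - 45*v^2 + 202*v + 240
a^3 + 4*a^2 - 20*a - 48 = (a - 4)*(a + 2)*(a + 6)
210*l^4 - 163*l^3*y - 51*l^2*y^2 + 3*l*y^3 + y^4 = (-7*l + y)*(-l + y)*(5*l + y)*(6*l + y)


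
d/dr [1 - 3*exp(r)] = -3*exp(r)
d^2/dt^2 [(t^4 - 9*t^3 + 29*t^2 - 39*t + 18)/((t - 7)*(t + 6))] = 2*(t^6 - 3*t^5 - 123*t^4 - 61*t^3 + 13158*t^2 - 52596*t + 53568)/(t^6 - 3*t^5 - 123*t^4 + 251*t^3 + 5166*t^2 - 5292*t - 74088)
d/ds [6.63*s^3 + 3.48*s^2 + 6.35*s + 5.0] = 19.89*s^2 + 6.96*s + 6.35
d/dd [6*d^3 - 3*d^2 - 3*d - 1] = 18*d^2 - 6*d - 3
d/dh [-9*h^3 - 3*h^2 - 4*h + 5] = -27*h^2 - 6*h - 4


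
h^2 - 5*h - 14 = (h - 7)*(h + 2)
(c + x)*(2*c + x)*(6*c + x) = 12*c^3 + 20*c^2*x + 9*c*x^2 + x^3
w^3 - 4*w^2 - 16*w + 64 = (w - 4)^2*(w + 4)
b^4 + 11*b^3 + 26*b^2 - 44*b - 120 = (b - 2)*(b + 2)*(b + 5)*(b + 6)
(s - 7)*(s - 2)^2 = s^3 - 11*s^2 + 32*s - 28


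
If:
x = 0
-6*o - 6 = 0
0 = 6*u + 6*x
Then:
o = -1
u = 0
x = 0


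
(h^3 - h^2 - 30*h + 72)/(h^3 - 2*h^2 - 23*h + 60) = (h + 6)/(h + 5)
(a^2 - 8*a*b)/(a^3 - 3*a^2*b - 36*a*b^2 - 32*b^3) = a/(a^2 + 5*a*b + 4*b^2)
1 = 1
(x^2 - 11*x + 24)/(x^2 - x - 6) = (x - 8)/(x + 2)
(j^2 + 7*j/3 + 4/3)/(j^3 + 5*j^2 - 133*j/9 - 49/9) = 3*(3*j^2 + 7*j + 4)/(9*j^3 + 45*j^2 - 133*j - 49)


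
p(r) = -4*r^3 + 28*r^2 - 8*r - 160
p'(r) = -12*r^2 + 56*r - 8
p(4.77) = 4.80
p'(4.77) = -13.91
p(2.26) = -81.24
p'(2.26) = 57.27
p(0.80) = -150.53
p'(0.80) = 29.12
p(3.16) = -31.90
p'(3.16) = 49.13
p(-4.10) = 619.16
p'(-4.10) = -439.32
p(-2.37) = 69.48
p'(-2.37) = -208.12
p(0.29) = -160.06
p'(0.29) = 7.23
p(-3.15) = 268.05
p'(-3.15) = -303.47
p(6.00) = -64.00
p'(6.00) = -104.00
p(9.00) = -880.00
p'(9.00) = -476.00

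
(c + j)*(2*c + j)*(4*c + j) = 8*c^3 + 14*c^2*j + 7*c*j^2 + j^3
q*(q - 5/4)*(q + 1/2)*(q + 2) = q^4 + 5*q^3/4 - 17*q^2/8 - 5*q/4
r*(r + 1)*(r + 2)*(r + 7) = r^4 + 10*r^3 + 23*r^2 + 14*r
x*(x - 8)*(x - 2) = x^3 - 10*x^2 + 16*x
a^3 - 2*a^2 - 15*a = a*(a - 5)*(a + 3)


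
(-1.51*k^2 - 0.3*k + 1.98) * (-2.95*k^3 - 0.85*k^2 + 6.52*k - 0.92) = 4.4545*k^5 + 2.1685*k^4 - 15.4312*k^3 - 2.2498*k^2 + 13.1856*k - 1.8216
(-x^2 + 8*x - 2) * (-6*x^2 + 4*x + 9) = 6*x^4 - 52*x^3 + 35*x^2 + 64*x - 18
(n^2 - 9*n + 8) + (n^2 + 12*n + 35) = 2*n^2 + 3*n + 43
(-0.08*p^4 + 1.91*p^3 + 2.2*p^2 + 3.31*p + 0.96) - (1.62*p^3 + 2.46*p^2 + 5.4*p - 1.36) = -0.08*p^4 + 0.29*p^3 - 0.26*p^2 - 2.09*p + 2.32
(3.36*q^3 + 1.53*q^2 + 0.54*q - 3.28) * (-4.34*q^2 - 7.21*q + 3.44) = -14.5824*q^5 - 30.8658*q^4 - 1.8165*q^3 + 15.605*q^2 + 25.5064*q - 11.2832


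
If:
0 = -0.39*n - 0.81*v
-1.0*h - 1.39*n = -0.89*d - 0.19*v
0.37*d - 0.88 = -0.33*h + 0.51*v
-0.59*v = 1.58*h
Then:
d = 1.65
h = 0.16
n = 0.88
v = -0.43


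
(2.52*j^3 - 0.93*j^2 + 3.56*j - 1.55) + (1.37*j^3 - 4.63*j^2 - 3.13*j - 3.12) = 3.89*j^3 - 5.56*j^2 + 0.43*j - 4.67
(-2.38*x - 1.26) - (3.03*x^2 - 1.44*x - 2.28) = -3.03*x^2 - 0.94*x + 1.02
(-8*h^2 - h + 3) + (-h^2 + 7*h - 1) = -9*h^2 + 6*h + 2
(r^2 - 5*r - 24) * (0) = 0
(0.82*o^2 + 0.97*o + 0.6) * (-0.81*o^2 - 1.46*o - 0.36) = -0.6642*o^4 - 1.9829*o^3 - 2.1974*o^2 - 1.2252*o - 0.216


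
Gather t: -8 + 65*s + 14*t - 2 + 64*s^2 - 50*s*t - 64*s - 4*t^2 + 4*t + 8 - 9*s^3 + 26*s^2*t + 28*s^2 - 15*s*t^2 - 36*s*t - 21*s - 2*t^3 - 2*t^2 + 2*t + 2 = -9*s^3 + 92*s^2 - 20*s - 2*t^3 + t^2*(-15*s - 6) + t*(26*s^2 - 86*s + 20)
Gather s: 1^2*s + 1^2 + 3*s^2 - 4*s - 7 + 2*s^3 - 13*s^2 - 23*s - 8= 2*s^3 - 10*s^2 - 26*s - 14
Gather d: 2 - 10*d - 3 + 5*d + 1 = -5*d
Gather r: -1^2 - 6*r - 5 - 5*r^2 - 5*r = -5*r^2 - 11*r - 6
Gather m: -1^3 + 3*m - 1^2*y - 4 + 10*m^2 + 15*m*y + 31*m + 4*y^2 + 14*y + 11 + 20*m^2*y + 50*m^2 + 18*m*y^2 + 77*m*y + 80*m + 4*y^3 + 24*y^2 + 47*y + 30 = m^2*(20*y + 60) + m*(18*y^2 + 92*y + 114) + 4*y^3 + 28*y^2 + 60*y + 36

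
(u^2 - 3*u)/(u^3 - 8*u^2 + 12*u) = (u - 3)/(u^2 - 8*u + 12)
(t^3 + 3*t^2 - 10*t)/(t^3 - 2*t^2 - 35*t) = (t - 2)/(t - 7)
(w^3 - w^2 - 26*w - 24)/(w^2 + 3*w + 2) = (w^2 - 2*w - 24)/(w + 2)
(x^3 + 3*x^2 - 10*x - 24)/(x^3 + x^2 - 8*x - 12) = (x + 4)/(x + 2)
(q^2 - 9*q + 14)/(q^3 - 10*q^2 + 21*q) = (q - 2)/(q*(q - 3))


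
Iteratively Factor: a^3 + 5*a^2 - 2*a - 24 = (a - 2)*(a^2 + 7*a + 12) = (a - 2)*(a + 4)*(a + 3)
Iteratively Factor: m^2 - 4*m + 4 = (m - 2)*(m - 2)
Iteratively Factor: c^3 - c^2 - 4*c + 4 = (c - 2)*(c^2 + c - 2) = (c - 2)*(c - 1)*(c + 2)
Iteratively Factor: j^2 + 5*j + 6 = (j + 2)*(j + 3)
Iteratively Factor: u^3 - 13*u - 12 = (u + 3)*(u^2 - 3*u - 4) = (u - 4)*(u + 3)*(u + 1)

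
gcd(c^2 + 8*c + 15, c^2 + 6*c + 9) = c + 3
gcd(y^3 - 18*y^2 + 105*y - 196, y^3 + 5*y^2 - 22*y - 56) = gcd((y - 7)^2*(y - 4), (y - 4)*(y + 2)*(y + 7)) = y - 4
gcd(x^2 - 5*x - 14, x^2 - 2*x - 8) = x + 2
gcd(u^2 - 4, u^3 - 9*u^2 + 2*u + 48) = u + 2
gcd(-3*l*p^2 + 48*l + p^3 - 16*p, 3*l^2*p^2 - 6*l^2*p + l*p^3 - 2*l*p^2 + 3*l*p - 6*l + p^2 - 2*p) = 1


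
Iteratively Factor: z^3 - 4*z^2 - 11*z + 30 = (z - 2)*(z^2 - 2*z - 15) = (z - 2)*(z + 3)*(z - 5)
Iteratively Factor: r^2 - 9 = (r + 3)*(r - 3)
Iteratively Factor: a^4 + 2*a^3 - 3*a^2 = (a + 3)*(a^3 - a^2) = a*(a + 3)*(a^2 - a) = a*(a - 1)*(a + 3)*(a)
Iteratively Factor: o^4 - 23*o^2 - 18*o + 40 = (o - 5)*(o^3 + 5*o^2 + 2*o - 8) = (o - 5)*(o - 1)*(o^2 + 6*o + 8) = (o - 5)*(o - 1)*(o + 4)*(o + 2)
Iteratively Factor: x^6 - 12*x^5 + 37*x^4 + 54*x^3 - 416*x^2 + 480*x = (x - 4)*(x^5 - 8*x^4 + 5*x^3 + 74*x^2 - 120*x) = (x - 4)*(x + 3)*(x^4 - 11*x^3 + 38*x^2 - 40*x) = (x - 4)^2*(x + 3)*(x^3 - 7*x^2 + 10*x) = (x - 4)^2*(x - 2)*(x + 3)*(x^2 - 5*x) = x*(x - 4)^2*(x - 2)*(x + 3)*(x - 5)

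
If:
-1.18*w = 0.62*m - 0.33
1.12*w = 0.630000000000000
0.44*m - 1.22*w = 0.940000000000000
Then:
No Solution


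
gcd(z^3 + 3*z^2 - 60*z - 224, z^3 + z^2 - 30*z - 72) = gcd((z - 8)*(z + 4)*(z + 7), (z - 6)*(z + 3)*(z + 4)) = z + 4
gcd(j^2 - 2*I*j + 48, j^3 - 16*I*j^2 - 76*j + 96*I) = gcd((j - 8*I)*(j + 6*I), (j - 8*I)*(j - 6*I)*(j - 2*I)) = j - 8*I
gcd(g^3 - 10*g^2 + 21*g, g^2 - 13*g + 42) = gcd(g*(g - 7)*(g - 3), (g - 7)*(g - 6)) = g - 7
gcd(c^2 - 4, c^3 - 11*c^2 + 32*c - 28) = c - 2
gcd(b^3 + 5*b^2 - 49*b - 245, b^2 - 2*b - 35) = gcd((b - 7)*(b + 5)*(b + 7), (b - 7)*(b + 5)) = b^2 - 2*b - 35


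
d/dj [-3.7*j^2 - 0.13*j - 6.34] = -7.4*j - 0.13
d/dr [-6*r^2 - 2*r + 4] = -12*r - 2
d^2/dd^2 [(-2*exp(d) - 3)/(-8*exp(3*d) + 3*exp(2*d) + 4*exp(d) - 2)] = (512*exp(6*d) + 1584*exp(5*d) - 518*exp(4*d) - 524*exp(3*d) - 252*exp(2*d) + 136*exp(d) + 32)*exp(d)/(512*exp(9*d) - 576*exp(8*d) - 552*exp(7*d) + 933*exp(6*d) - 12*exp(5*d) - 474*exp(4*d) + 176*exp(3*d) + 60*exp(2*d) - 48*exp(d) + 8)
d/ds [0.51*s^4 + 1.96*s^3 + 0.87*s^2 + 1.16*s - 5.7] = 2.04*s^3 + 5.88*s^2 + 1.74*s + 1.16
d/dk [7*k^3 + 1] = 21*k^2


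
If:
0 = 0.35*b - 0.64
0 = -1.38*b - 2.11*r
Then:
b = 1.83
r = -1.20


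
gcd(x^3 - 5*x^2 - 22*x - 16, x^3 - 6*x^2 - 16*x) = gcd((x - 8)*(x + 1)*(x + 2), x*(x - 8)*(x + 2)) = x^2 - 6*x - 16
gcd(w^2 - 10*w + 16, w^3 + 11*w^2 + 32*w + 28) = 1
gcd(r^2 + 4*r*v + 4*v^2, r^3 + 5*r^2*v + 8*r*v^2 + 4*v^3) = r^2 + 4*r*v + 4*v^2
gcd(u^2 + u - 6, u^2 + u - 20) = 1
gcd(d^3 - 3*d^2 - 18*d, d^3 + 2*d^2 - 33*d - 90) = d^2 - 3*d - 18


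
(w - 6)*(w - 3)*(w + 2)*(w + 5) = w^4 - 2*w^3 - 35*w^2 + 36*w + 180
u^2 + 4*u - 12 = (u - 2)*(u + 6)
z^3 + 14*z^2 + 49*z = z*(z + 7)^2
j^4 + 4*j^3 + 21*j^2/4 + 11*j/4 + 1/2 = (j + 1/2)^2*(j + 1)*(j + 2)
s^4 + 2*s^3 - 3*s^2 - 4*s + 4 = (s - 1)^2*(s + 2)^2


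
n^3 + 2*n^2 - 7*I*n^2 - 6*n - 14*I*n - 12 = (n + 2)*(n - 6*I)*(n - I)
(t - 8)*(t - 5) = t^2 - 13*t + 40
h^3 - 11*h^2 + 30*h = h*(h - 6)*(h - 5)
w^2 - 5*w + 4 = (w - 4)*(w - 1)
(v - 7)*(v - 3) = v^2 - 10*v + 21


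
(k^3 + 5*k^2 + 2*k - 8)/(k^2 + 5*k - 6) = (k^2 + 6*k + 8)/(k + 6)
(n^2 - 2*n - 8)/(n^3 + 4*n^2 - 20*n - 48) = 1/(n + 6)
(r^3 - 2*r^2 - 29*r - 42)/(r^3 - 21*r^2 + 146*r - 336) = (r^2 + 5*r + 6)/(r^2 - 14*r + 48)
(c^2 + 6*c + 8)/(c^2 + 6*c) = (c^2 + 6*c + 8)/(c*(c + 6))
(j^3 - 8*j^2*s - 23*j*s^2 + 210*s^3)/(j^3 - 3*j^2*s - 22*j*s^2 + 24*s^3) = (-j^2 + 2*j*s + 35*s^2)/(-j^2 - 3*j*s + 4*s^2)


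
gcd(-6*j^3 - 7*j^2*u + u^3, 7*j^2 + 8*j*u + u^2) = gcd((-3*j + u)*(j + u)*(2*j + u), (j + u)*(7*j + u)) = j + u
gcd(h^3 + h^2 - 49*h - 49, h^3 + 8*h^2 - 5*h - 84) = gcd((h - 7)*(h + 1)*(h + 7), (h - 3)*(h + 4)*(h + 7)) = h + 7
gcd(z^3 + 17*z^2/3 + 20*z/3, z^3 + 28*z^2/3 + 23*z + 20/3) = z + 4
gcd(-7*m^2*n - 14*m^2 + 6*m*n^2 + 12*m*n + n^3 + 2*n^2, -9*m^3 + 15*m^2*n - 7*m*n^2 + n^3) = m - n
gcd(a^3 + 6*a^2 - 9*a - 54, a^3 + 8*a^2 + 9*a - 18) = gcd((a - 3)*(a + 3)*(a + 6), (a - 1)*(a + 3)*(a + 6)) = a^2 + 9*a + 18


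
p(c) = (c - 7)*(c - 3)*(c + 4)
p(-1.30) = 96.36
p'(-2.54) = 30.83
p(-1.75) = 93.52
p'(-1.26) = 0.88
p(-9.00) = -960.00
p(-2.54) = 77.16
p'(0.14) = -20.62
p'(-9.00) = 332.00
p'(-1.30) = 1.67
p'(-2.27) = 23.70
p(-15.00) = -4356.00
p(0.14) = 81.23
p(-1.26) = 96.41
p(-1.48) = 95.74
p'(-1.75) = 11.19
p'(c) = (c - 7)*(c - 3) + (c - 7)*(c + 4) + (c - 3)*(c + 4)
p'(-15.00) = 836.00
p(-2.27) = 84.52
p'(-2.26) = 23.44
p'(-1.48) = 5.33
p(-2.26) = 84.75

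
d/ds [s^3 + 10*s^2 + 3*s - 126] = 3*s^2 + 20*s + 3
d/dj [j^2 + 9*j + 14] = 2*j + 9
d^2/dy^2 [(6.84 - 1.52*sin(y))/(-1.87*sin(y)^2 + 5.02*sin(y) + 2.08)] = (-5.315288*sin(y)^5 + 81.406336*sin(y)^4 - 217.472024*sin(y)^3 + 151.148648*sin(y)^2 + 342.735376*sin(y) - 429.693664)/(6.539203*sin(y)^6 - 52.663314*sin(y)^5 + 119.553588*sin(y)^4 - 9.35125599999996*sin(y)^3 - 132.979392*sin(y)^2 - 65.155584*sin(y) - 8.998912)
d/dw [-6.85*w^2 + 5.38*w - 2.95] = 5.38 - 13.7*w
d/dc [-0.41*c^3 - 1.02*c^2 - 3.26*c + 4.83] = -1.23*c^2 - 2.04*c - 3.26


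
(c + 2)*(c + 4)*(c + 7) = c^3 + 13*c^2 + 50*c + 56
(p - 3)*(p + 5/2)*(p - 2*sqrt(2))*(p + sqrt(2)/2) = p^4 - 3*sqrt(2)*p^3/2 - p^3/2 - 19*p^2/2 + 3*sqrt(2)*p^2/4 + p + 45*sqrt(2)*p/4 + 15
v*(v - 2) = v^2 - 2*v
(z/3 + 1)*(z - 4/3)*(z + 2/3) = z^3/3 + 7*z^2/9 - 26*z/27 - 8/9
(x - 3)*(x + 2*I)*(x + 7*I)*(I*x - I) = I*x^4 - 9*x^3 - 4*I*x^3 + 36*x^2 - 11*I*x^2 - 27*x + 56*I*x - 42*I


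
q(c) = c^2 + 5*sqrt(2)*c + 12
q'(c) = 2*c + 5*sqrt(2)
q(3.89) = 54.64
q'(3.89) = 14.85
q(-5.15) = 2.11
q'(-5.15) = -3.23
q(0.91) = 19.26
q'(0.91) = 8.89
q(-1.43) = 3.93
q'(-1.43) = 4.21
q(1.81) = 28.07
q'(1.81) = 10.69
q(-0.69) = 7.60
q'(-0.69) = 5.69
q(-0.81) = 6.93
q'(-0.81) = 5.45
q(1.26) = 22.50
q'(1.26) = 9.59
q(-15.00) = 130.93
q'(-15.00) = -22.93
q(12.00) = 240.85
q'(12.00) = 31.07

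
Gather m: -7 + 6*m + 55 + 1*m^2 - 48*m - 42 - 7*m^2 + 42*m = 6 - 6*m^2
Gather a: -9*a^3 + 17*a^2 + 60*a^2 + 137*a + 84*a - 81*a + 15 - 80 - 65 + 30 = -9*a^3 + 77*a^2 + 140*a - 100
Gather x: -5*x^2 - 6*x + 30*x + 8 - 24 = -5*x^2 + 24*x - 16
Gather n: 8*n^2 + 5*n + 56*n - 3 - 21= 8*n^2 + 61*n - 24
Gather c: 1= 1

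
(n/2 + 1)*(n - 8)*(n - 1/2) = n^3/2 - 13*n^2/4 - 13*n/2 + 4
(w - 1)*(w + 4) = w^2 + 3*w - 4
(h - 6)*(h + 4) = h^2 - 2*h - 24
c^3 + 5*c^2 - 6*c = c*(c - 1)*(c + 6)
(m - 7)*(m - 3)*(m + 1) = m^3 - 9*m^2 + 11*m + 21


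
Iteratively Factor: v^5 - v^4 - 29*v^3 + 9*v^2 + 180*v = (v + 3)*(v^4 - 4*v^3 - 17*v^2 + 60*v) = (v - 5)*(v + 3)*(v^3 + v^2 - 12*v) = (v - 5)*(v - 3)*(v + 3)*(v^2 + 4*v) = v*(v - 5)*(v - 3)*(v + 3)*(v + 4)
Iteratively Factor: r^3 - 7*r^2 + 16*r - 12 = (r - 3)*(r^2 - 4*r + 4) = (r - 3)*(r - 2)*(r - 2)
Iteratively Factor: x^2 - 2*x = (x)*(x - 2)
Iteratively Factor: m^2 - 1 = (m - 1)*(m + 1)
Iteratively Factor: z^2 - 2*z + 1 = (z - 1)*(z - 1)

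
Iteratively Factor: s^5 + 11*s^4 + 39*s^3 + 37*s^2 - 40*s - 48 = (s + 4)*(s^4 + 7*s^3 + 11*s^2 - 7*s - 12) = (s + 4)^2*(s^3 + 3*s^2 - s - 3) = (s + 3)*(s + 4)^2*(s^2 - 1) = (s + 1)*(s + 3)*(s + 4)^2*(s - 1)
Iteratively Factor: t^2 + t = (t)*(t + 1)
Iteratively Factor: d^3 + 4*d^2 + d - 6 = (d + 3)*(d^2 + d - 2) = (d + 2)*(d + 3)*(d - 1)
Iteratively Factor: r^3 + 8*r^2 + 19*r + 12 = (r + 3)*(r^2 + 5*r + 4) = (r + 3)*(r + 4)*(r + 1)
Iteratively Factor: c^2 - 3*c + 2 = (c - 2)*(c - 1)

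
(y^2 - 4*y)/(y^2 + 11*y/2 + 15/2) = 2*y*(y - 4)/(2*y^2 + 11*y + 15)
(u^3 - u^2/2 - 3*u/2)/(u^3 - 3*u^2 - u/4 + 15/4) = 2*u/(2*u - 5)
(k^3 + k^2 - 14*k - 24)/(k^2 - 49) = (k^3 + k^2 - 14*k - 24)/(k^2 - 49)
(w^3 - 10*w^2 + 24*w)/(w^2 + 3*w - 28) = w*(w - 6)/(w + 7)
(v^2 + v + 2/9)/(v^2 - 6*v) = (v^2 + v + 2/9)/(v*(v - 6))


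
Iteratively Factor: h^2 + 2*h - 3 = (h - 1)*(h + 3)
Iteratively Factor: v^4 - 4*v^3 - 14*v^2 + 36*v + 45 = (v - 3)*(v^3 - v^2 - 17*v - 15) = (v - 3)*(v + 3)*(v^2 - 4*v - 5) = (v - 3)*(v + 1)*(v + 3)*(v - 5)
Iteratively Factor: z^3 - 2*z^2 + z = (z)*(z^2 - 2*z + 1) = z*(z - 1)*(z - 1)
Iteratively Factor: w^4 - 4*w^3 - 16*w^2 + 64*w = (w - 4)*(w^3 - 16*w) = (w - 4)^2*(w^2 + 4*w) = w*(w - 4)^2*(w + 4)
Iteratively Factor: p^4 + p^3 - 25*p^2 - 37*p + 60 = (p - 1)*(p^3 + 2*p^2 - 23*p - 60) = (p - 1)*(p + 3)*(p^2 - p - 20) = (p - 1)*(p + 3)*(p + 4)*(p - 5)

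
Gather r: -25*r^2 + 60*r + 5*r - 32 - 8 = -25*r^2 + 65*r - 40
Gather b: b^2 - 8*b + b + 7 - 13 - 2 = b^2 - 7*b - 8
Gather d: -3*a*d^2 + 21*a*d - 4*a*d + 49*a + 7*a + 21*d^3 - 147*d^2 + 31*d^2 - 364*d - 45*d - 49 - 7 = 56*a + 21*d^3 + d^2*(-3*a - 116) + d*(17*a - 409) - 56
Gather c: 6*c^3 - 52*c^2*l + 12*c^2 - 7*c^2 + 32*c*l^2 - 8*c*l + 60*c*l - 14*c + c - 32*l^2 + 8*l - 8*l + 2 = 6*c^3 + c^2*(5 - 52*l) + c*(32*l^2 + 52*l - 13) - 32*l^2 + 2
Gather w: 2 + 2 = 4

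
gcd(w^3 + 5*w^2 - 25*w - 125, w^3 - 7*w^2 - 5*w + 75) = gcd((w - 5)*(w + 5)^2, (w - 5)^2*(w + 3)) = w - 5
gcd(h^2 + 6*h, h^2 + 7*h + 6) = h + 6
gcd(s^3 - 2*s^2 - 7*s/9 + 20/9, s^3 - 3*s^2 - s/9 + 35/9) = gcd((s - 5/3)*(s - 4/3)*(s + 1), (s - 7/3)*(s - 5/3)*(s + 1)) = s^2 - 2*s/3 - 5/3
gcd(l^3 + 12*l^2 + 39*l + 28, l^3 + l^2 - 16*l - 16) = l^2 + 5*l + 4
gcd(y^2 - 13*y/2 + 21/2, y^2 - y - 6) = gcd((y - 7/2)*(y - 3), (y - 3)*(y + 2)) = y - 3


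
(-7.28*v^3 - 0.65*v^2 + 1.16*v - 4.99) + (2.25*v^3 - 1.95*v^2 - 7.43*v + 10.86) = -5.03*v^3 - 2.6*v^2 - 6.27*v + 5.87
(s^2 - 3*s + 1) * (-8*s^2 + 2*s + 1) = -8*s^4 + 26*s^3 - 13*s^2 - s + 1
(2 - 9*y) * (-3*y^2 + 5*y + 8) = 27*y^3 - 51*y^2 - 62*y + 16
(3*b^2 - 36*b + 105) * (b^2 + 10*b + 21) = 3*b^4 - 6*b^3 - 192*b^2 + 294*b + 2205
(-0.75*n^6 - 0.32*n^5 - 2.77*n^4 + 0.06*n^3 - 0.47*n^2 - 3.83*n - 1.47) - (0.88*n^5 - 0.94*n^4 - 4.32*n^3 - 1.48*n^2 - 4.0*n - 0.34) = -0.75*n^6 - 1.2*n^5 - 1.83*n^4 + 4.38*n^3 + 1.01*n^2 + 0.17*n - 1.13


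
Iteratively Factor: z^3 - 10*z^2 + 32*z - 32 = (z - 4)*(z^2 - 6*z + 8) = (z - 4)^2*(z - 2)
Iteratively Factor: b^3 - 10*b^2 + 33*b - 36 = (b - 3)*(b^2 - 7*b + 12) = (b - 4)*(b - 3)*(b - 3)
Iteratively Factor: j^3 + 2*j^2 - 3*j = (j)*(j^2 + 2*j - 3) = j*(j - 1)*(j + 3)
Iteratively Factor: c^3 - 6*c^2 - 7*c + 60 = (c + 3)*(c^2 - 9*c + 20) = (c - 4)*(c + 3)*(c - 5)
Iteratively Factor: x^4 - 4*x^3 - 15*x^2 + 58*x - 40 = (x - 1)*(x^3 - 3*x^2 - 18*x + 40) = (x - 5)*(x - 1)*(x^2 + 2*x - 8) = (x - 5)*(x - 1)*(x + 4)*(x - 2)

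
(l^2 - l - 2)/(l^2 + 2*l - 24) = (l^2 - l - 2)/(l^2 + 2*l - 24)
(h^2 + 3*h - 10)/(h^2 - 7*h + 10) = (h + 5)/(h - 5)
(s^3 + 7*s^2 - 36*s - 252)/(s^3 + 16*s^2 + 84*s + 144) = (s^2 + s - 42)/(s^2 + 10*s + 24)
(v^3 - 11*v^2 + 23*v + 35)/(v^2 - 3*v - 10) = (v^2 - 6*v - 7)/(v + 2)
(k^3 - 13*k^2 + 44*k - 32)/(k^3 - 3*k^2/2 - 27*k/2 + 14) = 2*(k - 8)/(2*k + 7)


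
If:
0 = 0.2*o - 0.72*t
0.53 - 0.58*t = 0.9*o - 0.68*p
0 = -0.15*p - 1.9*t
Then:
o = 0.15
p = -0.54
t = 0.04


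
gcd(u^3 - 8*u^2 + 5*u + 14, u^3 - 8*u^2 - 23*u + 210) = u - 7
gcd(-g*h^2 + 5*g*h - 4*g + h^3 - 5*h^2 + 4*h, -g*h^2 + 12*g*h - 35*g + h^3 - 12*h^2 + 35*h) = g - h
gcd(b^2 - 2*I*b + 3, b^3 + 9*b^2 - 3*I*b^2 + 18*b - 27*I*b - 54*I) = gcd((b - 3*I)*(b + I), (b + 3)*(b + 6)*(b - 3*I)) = b - 3*I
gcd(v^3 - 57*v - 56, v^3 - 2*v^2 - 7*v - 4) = v + 1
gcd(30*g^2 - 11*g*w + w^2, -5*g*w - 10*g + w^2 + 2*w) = -5*g + w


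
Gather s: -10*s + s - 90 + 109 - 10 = 9 - 9*s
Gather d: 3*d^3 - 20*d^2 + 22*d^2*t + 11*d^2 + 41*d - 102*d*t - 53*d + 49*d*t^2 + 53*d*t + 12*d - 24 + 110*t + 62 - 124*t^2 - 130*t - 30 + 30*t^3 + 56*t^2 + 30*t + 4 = 3*d^3 + d^2*(22*t - 9) + d*(49*t^2 - 49*t) + 30*t^3 - 68*t^2 + 10*t + 12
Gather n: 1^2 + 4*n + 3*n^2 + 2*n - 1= 3*n^2 + 6*n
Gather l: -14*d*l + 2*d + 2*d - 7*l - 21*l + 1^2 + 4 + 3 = 4*d + l*(-14*d - 28) + 8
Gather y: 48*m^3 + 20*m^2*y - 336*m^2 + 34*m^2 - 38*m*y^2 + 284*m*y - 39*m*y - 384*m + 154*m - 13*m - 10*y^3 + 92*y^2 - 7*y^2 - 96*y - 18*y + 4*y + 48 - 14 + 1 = 48*m^3 - 302*m^2 - 243*m - 10*y^3 + y^2*(85 - 38*m) + y*(20*m^2 + 245*m - 110) + 35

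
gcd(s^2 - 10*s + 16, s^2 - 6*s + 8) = s - 2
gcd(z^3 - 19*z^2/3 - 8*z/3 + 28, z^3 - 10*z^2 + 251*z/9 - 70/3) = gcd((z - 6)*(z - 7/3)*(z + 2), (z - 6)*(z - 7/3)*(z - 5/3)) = z^2 - 25*z/3 + 14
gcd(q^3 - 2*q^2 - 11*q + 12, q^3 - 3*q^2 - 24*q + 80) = q - 4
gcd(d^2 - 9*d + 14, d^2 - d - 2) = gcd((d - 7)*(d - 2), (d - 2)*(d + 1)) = d - 2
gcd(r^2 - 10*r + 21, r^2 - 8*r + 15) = r - 3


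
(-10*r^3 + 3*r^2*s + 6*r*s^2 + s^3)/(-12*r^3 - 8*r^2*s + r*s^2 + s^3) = (5*r^2 - 4*r*s - s^2)/(6*r^2 + r*s - s^2)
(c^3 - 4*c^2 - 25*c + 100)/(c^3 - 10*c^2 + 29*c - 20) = (c + 5)/(c - 1)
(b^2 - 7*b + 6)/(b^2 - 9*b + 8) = (b - 6)/(b - 8)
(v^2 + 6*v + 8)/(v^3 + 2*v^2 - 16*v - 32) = 1/(v - 4)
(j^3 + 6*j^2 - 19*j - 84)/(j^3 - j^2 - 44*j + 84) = (j^2 - j - 12)/(j^2 - 8*j + 12)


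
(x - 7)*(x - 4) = x^2 - 11*x + 28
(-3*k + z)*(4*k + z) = -12*k^2 + k*z + z^2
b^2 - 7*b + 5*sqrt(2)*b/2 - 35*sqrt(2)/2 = (b - 7)*(b + 5*sqrt(2)/2)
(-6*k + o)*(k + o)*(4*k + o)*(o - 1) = -24*k^3*o + 24*k^3 - 26*k^2*o^2 + 26*k^2*o - k*o^3 + k*o^2 + o^4 - o^3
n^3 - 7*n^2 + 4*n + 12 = (n - 6)*(n - 2)*(n + 1)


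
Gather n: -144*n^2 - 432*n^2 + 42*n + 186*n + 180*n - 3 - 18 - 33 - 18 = -576*n^2 + 408*n - 72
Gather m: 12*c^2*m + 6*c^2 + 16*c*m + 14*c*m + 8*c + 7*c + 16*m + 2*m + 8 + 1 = 6*c^2 + 15*c + m*(12*c^2 + 30*c + 18) + 9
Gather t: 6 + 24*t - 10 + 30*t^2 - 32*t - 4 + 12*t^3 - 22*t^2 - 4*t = 12*t^3 + 8*t^2 - 12*t - 8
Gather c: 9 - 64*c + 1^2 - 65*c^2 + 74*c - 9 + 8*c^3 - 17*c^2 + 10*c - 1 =8*c^3 - 82*c^2 + 20*c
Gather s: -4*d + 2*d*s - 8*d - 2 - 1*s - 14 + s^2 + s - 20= 2*d*s - 12*d + s^2 - 36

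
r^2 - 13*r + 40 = (r - 8)*(r - 5)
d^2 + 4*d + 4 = (d + 2)^2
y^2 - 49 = (y - 7)*(y + 7)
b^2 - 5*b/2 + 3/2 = (b - 3/2)*(b - 1)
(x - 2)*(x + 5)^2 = x^3 + 8*x^2 + 5*x - 50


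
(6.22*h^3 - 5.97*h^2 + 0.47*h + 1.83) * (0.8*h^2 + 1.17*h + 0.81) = 4.976*h^5 + 2.5014*h^4 - 1.5707*h^3 - 2.8218*h^2 + 2.5218*h + 1.4823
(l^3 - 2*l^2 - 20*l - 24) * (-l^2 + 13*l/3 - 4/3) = -l^5 + 19*l^4/3 + 10*l^3 - 60*l^2 - 232*l/3 + 32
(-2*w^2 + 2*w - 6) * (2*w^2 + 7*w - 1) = -4*w^4 - 10*w^3 + 4*w^2 - 44*w + 6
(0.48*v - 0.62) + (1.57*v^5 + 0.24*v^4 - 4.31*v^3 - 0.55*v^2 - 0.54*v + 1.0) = 1.57*v^5 + 0.24*v^4 - 4.31*v^3 - 0.55*v^2 - 0.0600000000000001*v + 0.38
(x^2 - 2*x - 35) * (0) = 0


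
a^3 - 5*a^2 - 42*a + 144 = (a - 8)*(a - 3)*(a + 6)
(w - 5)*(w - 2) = w^2 - 7*w + 10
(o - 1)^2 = o^2 - 2*o + 1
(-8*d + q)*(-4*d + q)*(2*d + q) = 64*d^3 + 8*d^2*q - 10*d*q^2 + q^3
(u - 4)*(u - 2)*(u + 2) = u^3 - 4*u^2 - 4*u + 16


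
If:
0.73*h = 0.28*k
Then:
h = 0.383561643835616*k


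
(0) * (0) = 0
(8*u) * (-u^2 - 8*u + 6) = -8*u^3 - 64*u^2 + 48*u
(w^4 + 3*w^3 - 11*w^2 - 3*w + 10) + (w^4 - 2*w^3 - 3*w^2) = 2*w^4 + w^3 - 14*w^2 - 3*w + 10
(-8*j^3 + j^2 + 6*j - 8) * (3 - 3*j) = 24*j^4 - 27*j^3 - 15*j^2 + 42*j - 24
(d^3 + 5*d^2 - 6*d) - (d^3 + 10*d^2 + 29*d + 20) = -5*d^2 - 35*d - 20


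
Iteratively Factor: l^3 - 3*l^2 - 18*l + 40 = (l + 4)*(l^2 - 7*l + 10) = (l - 5)*(l + 4)*(l - 2)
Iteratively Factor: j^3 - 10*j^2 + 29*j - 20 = (j - 4)*(j^2 - 6*j + 5) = (j - 4)*(j - 1)*(j - 5)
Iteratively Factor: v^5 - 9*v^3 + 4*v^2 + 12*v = (v)*(v^4 - 9*v^2 + 4*v + 12) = v*(v - 2)*(v^3 + 2*v^2 - 5*v - 6) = v*(v - 2)*(v + 3)*(v^2 - v - 2) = v*(v - 2)^2*(v + 3)*(v + 1)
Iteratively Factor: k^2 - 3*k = (k - 3)*(k)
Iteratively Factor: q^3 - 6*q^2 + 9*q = (q - 3)*(q^2 - 3*q) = (q - 3)^2*(q)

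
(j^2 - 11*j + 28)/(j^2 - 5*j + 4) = (j - 7)/(j - 1)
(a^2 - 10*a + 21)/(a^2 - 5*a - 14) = (a - 3)/(a + 2)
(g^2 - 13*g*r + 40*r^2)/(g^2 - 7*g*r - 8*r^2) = (g - 5*r)/(g + r)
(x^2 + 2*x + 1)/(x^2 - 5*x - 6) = (x + 1)/(x - 6)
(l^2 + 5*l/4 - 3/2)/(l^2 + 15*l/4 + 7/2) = (4*l - 3)/(4*l + 7)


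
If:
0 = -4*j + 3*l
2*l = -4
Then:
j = -3/2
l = -2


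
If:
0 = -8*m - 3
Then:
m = -3/8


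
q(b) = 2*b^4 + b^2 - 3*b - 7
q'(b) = 8*b^3 + 2*b - 3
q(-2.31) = 62.21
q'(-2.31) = -106.23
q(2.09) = 29.26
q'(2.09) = 74.21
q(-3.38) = 275.60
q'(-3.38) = -318.68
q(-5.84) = 2371.01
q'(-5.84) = -1608.09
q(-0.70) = -3.93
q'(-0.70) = -7.14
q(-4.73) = 1030.66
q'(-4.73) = -859.05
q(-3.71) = 396.79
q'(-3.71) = -418.94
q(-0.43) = -5.46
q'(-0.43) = -4.50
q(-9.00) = 13223.00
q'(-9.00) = -5853.00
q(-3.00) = 173.00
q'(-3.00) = -225.00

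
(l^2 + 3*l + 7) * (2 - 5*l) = -5*l^3 - 13*l^2 - 29*l + 14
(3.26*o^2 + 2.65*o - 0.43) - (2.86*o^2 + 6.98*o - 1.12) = 0.4*o^2 - 4.33*o + 0.69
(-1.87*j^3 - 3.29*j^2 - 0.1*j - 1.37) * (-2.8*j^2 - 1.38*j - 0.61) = 5.236*j^5 + 11.7926*j^4 + 5.9609*j^3 + 5.9809*j^2 + 1.9516*j + 0.8357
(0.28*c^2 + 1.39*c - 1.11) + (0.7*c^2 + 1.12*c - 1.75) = 0.98*c^2 + 2.51*c - 2.86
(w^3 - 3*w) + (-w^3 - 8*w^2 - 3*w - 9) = -8*w^2 - 6*w - 9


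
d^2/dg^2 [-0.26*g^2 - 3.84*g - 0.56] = -0.520000000000000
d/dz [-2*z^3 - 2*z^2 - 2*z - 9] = -6*z^2 - 4*z - 2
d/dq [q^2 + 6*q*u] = 2*q + 6*u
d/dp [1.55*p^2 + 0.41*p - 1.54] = 3.1*p + 0.41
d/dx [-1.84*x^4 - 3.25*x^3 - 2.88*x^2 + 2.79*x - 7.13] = -7.36*x^3 - 9.75*x^2 - 5.76*x + 2.79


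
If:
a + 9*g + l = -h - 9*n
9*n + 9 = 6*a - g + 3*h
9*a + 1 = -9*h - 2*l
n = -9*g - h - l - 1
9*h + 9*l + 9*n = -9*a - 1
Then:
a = 46505/17721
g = 1139/5907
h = -49502/17721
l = 514/1969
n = -3598/17721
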